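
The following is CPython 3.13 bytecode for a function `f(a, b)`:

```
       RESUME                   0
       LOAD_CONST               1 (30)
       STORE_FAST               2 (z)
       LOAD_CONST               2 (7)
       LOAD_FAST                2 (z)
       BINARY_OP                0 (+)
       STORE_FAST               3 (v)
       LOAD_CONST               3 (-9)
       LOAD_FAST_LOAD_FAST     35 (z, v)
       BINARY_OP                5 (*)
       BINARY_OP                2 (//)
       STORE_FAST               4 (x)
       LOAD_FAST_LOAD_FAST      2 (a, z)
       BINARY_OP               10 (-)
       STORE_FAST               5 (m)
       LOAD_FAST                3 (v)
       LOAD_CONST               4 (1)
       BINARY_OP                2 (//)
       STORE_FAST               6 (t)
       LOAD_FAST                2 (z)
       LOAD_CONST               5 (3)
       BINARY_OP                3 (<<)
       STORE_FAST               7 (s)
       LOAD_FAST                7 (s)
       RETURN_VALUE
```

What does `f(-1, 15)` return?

240

LOAD_CONST → push 30. Stack: [30]
STORE_FAST z → z=30. Stack: []
LOAD_CONST → push 7. Stack: [7]
LOAD_FAST z → push 30. Stack: [7, 30]
BINARY_OP + → 7 + 30 = 37. Stack: [37]
STORE_FAST v → v=37. Stack: []
LOAD_CONST → push -9. Stack: [-9]
LOAD_FAST_LOAD_FAST z,v → push 30,37. Stack: [-9, 30, 37]
BINARY_OP * → 30 * 37 = 1110. Stack: [-9, 1110]
BINARY_OP // → -9 // 1110 = -1. Stack: [-1]
STORE_FAST x → x=-1. Stack: []
LOAD_FAST_LOAD_FAST a,z → push -1,30. Stack: [-1, 30]
BINARY_OP - → -1 - 30 = -31. Stack: [-31]
STORE_FAST m → m=-31. Stack: []
LOAD_FAST v → push 37. Stack: [37]
LOAD_CONST → push 1. Stack: [37, 1]
BINARY_OP // → 37 // 1 = 37. Stack: [37]
STORE_FAST t → t=37. Stack: []
LOAD_FAST z → push 30. Stack: [30]
LOAD_CONST → push 3. Stack: [30, 3]
BINARY_OP << → 30 << 3 = 240. Stack: [240]
STORE_FAST s → s=240. Stack: []
LOAD_FAST s → push 240. Stack: [240]
RETURN_VALUE → return 240.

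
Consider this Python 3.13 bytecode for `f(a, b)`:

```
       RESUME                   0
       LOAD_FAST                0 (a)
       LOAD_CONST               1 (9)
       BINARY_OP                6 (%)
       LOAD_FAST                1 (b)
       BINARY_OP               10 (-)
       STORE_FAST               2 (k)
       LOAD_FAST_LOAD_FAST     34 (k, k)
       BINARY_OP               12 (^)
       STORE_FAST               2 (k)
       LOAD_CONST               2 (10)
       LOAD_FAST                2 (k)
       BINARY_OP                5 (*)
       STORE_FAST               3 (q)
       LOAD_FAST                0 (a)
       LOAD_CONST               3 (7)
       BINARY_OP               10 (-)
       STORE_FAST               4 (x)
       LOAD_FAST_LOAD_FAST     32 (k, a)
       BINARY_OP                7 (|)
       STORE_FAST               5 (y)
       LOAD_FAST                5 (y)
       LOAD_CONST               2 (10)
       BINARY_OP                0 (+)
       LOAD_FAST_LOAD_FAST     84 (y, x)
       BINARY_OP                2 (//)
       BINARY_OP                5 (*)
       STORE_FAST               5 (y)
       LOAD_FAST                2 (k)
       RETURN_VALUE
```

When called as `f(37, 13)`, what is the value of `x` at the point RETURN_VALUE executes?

LOAD_FAST a → push 37. Stack: [37]
LOAD_CONST → push 9. Stack: [37, 9]
BINARY_OP % → 37 % 9 = 1. Stack: [1]
LOAD_FAST b → push 13. Stack: [1, 13]
BINARY_OP - → 1 - 13 = -12. Stack: [-12]
STORE_FAST k → k=-12. Stack: []
LOAD_FAST_LOAD_FAST k,k → push -12,-12. Stack: [-12, -12]
BINARY_OP ^ → -12 ^ -12 = 0. Stack: [0]
STORE_FAST k → k=0. Stack: []
LOAD_CONST → push 10. Stack: [10]
LOAD_FAST k → push 0. Stack: [10, 0]
BINARY_OP * → 10 * 0 = 0. Stack: [0]
STORE_FAST q → q=0. Stack: []
LOAD_FAST a → push 37. Stack: [37]
LOAD_CONST → push 7. Stack: [37, 7]
BINARY_OP - → 37 - 7 = 30. Stack: [30]
STORE_FAST x → x=30. Stack: []
LOAD_FAST_LOAD_FAST k,a → push 0,37. Stack: [0, 37]
BINARY_OP | → 0 | 37 = 37. Stack: [37]
STORE_FAST y → y=37. Stack: []
LOAD_FAST y → push 37. Stack: [37]
LOAD_CONST → push 10. Stack: [37, 10]
BINARY_OP + → 37 + 10 = 47. Stack: [47]
LOAD_FAST_LOAD_FAST y,x → push 37,30. Stack: [47, 37, 30]
BINARY_OP // → 37 // 30 = 1. Stack: [47, 1]
BINARY_OP * → 47 * 1 = 47. Stack: [47]
STORE_FAST y → y=47. Stack: []
LOAD_FAST k → push 0. Stack: [0]
RETURN_VALUE → return 0.

30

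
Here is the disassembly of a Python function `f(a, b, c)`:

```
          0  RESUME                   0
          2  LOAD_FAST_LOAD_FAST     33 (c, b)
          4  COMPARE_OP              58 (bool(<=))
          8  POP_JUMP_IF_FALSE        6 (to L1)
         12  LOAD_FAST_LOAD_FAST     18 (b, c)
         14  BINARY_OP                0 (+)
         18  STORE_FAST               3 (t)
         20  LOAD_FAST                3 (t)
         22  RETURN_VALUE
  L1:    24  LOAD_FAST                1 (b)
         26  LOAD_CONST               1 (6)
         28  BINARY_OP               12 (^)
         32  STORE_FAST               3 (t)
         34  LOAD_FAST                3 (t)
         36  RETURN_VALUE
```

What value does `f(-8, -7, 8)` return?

-1

LOAD_FAST_LOAD_FAST c,b → push 8,-7. Stack: [8, -7]
COMPARE_OP bool(<=) → 8 vs -7 = False. Stack: [False]
POP_JUMP_IF_FALSE → pop False; jump. Stack: []
LOAD_FAST b → push -7. Stack: [-7]
LOAD_CONST → push 6. Stack: [-7, 6]
BINARY_OP ^ → -7 ^ 6 = -1. Stack: [-1]
STORE_FAST t → t=-1. Stack: []
LOAD_FAST t → push -1. Stack: [-1]
RETURN_VALUE → return -1.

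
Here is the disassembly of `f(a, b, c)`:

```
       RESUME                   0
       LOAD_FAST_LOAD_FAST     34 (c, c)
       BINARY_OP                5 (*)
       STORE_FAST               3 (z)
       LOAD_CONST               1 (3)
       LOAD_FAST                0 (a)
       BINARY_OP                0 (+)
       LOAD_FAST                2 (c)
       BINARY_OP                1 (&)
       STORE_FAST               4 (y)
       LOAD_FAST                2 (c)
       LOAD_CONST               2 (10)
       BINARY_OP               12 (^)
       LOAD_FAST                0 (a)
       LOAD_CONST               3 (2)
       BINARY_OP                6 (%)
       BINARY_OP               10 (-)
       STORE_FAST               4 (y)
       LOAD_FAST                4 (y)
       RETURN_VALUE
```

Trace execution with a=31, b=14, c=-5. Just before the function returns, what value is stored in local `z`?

LOAD_FAST_LOAD_FAST c,c → push -5,-5. Stack: [-5, -5]
BINARY_OP * → -5 * -5 = 25. Stack: [25]
STORE_FAST z → z=25. Stack: []
LOAD_CONST → push 3. Stack: [3]
LOAD_FAST a → push 31. Stack: [3, 31]
BINARY_OP + → 3 + 31 = 34. Stack: [34]
LOAD_FAST c → push -5. Stack: [34, -5]
BINARY_OP & → 34 & -5 = 34. Stack: [34]
STORE_FAST y → y=34. Stack: []
LOAD_FAST c → push -5. Stack: [-5]
LOAD_CONST → push 10. Stack: [-5, 10]
BINARY_OP ^ → -5 ^ 10 = -15. Stack: [-15]
LOAD_FAST a → push 31. Stack: [-15, 31]
LOAD_CONST → push 2. Stack: [-15, 31, 2]
BINARY_OP % → 31 % 2 = 1. Stack: [-15, 1]
BINARY_OP - → -15 - 1 = -16. Stack: [-16]
STORE_FAST y → y=-16. Stack: []
LOAD_FAST y → push -16. Stack: [-16]
RETURN_VALUE → return -16.

25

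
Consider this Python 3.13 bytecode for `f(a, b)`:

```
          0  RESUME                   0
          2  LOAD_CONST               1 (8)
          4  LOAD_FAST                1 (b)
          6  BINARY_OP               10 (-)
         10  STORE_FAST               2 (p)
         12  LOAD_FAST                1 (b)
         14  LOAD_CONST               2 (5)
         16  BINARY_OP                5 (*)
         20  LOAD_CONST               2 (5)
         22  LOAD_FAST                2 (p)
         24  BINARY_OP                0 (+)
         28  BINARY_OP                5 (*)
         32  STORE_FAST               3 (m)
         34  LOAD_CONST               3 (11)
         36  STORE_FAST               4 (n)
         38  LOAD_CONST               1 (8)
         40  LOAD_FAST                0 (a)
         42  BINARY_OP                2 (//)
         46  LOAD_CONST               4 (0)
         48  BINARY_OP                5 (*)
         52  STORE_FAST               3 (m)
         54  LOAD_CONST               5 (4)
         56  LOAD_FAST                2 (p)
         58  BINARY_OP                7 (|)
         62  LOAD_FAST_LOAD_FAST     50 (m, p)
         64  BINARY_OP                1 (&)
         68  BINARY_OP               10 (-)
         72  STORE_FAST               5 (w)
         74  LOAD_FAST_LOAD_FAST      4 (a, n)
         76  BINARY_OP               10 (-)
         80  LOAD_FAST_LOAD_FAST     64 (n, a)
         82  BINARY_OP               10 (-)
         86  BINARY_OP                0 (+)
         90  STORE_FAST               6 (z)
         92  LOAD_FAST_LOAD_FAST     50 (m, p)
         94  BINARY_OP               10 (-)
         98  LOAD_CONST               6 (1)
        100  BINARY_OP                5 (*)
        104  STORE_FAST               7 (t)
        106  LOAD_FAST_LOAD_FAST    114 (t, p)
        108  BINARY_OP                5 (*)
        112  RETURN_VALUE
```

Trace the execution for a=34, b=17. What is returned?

-81

LOAD_CONST → push 8. Stack: [8]
LOAD_FAST b → push 17. Stack: [8, 17]
BINARY_OP - → 8 - 17 = -9. Stack: [-9]
STORE_FAST p → p=-9. Stack: []
LOAD_FAST b → push 17. Stack: [17]
LOAD_CONST → push 5. Stack: [17, 5]
BINARY_OP * → 17 * 5 = 85. Stack: [85]
LOAD_CONST → push 5. Stack: [85, 5]
LOAD_FAST p → push -9. Stack: [85, 5, -9]
BINARY_OP + → 5 + -9 = -4. Stack: [85, -4]
BINARY_OP * → 85 * -4 = -340. Stack: [-340]
STORE_FAST m → m=-340. Stack: []
LOAD_CONST → push 11. Stack: [11]
STORE_FAST n → n=11. Stack: []
LOAD_CONST → push 8. Stack: [8]
LOAD_FAST a → push 34. Stack: [8, 34]
BINARY_OP // → 8 // 34 = 0. Stack: [0]
LOAD_CONST → push 0. Stack: [0, 0]
BINARY_OP * → 0 * 0 = 0. Stack: [0]
STORE_FAST m → m=0. Stack: []
LOAD_CONST → push 4. Stack: [4]
LOAD_FAST p → push -9. Stack: [4, -9]
BINARY_OP | → 4 | -9 = -9. Stack: [-9]
LOAD_FAST_LOAD_FAST m,p → push 0,-9. Stack: [-9, 0, -9]
BINARY_OP & → 0 & -9 = 0. Stack: [-9, 0]
BINARY_OP - → -9 - 0 = -9. Stack: [-9]
STORE_FAST w → w=-9. Stack: []
LOAD_FAST_LOAD_FAST a,n → push 34,11. Stack: [34, 11]
BINARY_OP - → 34 - 11 = 23. Stack: [23]
LOAD_FAST_LOAD_FAST n,a → push 11,34. Stack: [23, 11, 34]
BINARY_OP - → 11 - 34 = -23. Stack: [23, -23]
BINARY_OP + → 23 + -23 = 0. Stack: [0]
STORE_FAST z → z=0. Stack: []
LOAD_FAST_LOAD_FAST m,p → push 0,-9. Stack: [0, -9]
BINARY_OP - → 0 - -9 = 9. Stack: [9]
LOAD_CONST → push 1. Stack: [9, 1]
BINARY_OP * → 9 * 1 = 9. Stack: [9]
STORE_FAST t → t=9. Stack: []
LOAD_FAST_LOAD_FAST t,p → push 9,-9. Stack: [9, -9]
BINARY_OP * → 9 * -9 = -81. Stack: [-81]
RETURN_VALUE → return -81.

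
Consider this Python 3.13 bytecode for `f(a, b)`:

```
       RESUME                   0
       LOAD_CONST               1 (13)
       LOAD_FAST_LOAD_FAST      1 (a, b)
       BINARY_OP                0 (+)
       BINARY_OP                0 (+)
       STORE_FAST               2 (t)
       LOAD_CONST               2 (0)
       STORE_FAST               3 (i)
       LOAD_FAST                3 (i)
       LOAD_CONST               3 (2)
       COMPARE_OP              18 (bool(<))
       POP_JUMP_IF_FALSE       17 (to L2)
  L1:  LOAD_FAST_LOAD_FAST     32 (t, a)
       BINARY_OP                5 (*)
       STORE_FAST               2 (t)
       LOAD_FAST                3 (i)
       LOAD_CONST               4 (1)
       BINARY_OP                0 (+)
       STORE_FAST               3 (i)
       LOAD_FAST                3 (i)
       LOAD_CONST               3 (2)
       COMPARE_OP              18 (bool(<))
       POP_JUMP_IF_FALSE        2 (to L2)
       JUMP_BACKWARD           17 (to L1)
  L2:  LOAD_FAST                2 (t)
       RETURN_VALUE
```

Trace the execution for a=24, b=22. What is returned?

33984

LOAD_CONST → push 13. Stack: [13]
LOAD_FAST_LOAD_FAST a,b → push 24,22. Stack: [13, 24, 22]
BINARY_OP + → 24 + 22 = 46. Stack: [13, 46]
BINARY_OP + → 13 + 46 = 59. Stack: [59]
STORE_FAST t → t=59. Stack: []
LOAD_CONST → push 0. Stack: [0]
STORE_FAST i → i=0. Stack: []
LOAD_FAST i → push 0. Stack: [0]
LOAD_CONST → push 2. Stack: [0, 2]
COMPARE_OP bool(<) → 0 vs 2 = True. Stack: [True]
POP_JUMP_IF_FALSE → pop True; no jump. Stack: []
LOAD_FAST_LOAD_FAST t,a → push 59,24. Stack: [59, 24]
BINARY_OP * → 59 * 24 = 1416. Stack: [1416]
STORE_FAST t → t=1416. Stack: []
LOAD_FAST i → push 0. Stack: [0]
LOAD_CONST → push 1. Stack: [0, 1]
BINARY_OP + → 0 + 1 = 1. Stack: [1]
STORE_FAST i → i=1. Stack: []
LOAD_FAST i → push 1. Stack: [1]
LOAD_CONST → push 2. Stack: [1, 2]
COMPARE_OP bool(<) → 1 vs 2 = True. Stack: [True]
POP_JUMP_IF_FALSE → pop True; no jump. Stack: []
LOAD_FAST_LOAD_FAST t,a → push 1416,24. Stack: [1416, 24]
BINARY_OP * → 1416 * 24 = 33984. Stack: [33984]
STORE_FAST t → t=33984. Stack: []
LOAD_FAST i → push 1. Stack: [1]
LOAD_CONST → push 1. Stack: [1, 1]
BINARY_OP + → 1 + 1 = 2. Stack: [2]
STORE_FAST i → i=2. Stack: []
LOAD_FAST i → push 2. Stack: [2]
LOAD_CONST → push 2. Stack: [2, 2]
COMPARE_OP bool(<) → 2 vs 2 = False. Stack: [False]
POP_JUMP_IF_FALSE → pop False; jump. Stack: []
LOAD_FAST t → push 33984. Stack: [33984]
RETURN_VALUE → return 33984.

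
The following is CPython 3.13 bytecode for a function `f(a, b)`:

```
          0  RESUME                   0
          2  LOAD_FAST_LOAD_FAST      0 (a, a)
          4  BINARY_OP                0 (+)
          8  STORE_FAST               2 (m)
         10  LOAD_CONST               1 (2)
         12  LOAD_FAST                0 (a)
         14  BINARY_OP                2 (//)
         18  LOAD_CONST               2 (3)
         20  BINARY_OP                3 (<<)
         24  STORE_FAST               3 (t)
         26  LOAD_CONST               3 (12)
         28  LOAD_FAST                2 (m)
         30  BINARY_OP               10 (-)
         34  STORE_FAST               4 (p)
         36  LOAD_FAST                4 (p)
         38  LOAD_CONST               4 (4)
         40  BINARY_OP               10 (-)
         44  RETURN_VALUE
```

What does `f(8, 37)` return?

LOAD_FAST_LOAD_FAST a,a → push 8,8. Stack: [8, 8]
BINARY_OP + → 8 + 8 = 16. Stack: [16]
STORE_FAST m → m=16. Stack: []
LOAD_CONST → push 2. Stack: [2]
LOAD_FAST a → push 8. Stack: [2, 8]
BINARY_OP // → 2 // 8 = 0. Stack: [0]
LOAD_CONST → push 3. Stack: [0, 3]
BINARY_OP << → 0 << 3 = 0. Stack: [0]
STORE_FAST t → t=0. Stack: []
LOAD_CONST → push 12. Stack: [12]
LOAD_FAST m → push 16. Stack: [12, 16]
BINARY_OP - → 12 - 16 = -4. Stack: [-4]
STORE_FAST p → p=-4. Stack: []
LOAD_FAST p → push -4. Stack: [-4]
LOAD_CONST → push 4. Stack: [-4, 4]
BINARY_OP - → -4 - 4 = -8. Stack: [-8]
RETURN_VALUE → return -8.

-8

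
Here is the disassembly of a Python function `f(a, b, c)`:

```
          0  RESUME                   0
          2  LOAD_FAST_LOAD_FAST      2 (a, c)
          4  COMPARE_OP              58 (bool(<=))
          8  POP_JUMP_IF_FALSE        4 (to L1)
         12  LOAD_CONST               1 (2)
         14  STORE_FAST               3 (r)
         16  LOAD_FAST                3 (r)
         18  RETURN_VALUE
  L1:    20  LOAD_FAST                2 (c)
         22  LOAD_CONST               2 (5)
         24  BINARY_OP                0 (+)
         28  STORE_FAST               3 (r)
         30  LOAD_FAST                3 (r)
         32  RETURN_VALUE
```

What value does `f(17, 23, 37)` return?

2

LOAD_FAST_LOAD_FAST a,c → push 17,37. Stack: [17, 37]
COMPARE_OP bool(<=) → 17 vs 37 = True. Stack: [True]
POP_JUMP_IF_FALSE → pop True; no jump. Stack: []
LOAD_CONST → push 2. Stack: [2]
STORE_FAST r → r=2. Stack: []
LOAD_FAST r → push 2. Stack: [2]
RETURN_VALUE → return 2.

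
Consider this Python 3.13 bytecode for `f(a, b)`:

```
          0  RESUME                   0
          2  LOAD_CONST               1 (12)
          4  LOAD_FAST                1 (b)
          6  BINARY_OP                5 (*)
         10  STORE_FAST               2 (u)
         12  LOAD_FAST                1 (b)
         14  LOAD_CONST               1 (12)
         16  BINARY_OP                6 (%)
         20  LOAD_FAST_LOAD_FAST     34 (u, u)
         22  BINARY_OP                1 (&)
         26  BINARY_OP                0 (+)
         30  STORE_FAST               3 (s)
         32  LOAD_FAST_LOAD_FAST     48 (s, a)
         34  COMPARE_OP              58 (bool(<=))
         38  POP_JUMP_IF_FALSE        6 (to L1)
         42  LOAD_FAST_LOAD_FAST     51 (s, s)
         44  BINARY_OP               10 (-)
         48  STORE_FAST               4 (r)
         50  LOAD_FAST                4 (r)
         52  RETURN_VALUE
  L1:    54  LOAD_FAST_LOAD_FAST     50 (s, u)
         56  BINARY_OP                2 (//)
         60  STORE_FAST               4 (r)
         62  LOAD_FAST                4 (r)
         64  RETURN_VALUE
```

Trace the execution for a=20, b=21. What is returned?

1

LOAD_CONST → push 12. Stack: [12]
LOAD_FAST b → push 21. Stack: [12, 21]
BINARY_OP * → 12 * 21 = 252. Stack: [252]
STORE_FAST u → u=252. Stack: []
LOAD_FAST b → push 21. Stack: [21]
LOAD_CONST → push 12. Stack: [21, 12]
BINARY_OP % → 21 % 12 = 9. Stack: [9]
LOAD_FAST_LOAD_FAST u,u → push 252,252. Stack: [9, 252, 252]
BINARY_OP & → 252 & 252 = 252. Stack: [9, 252]
BINARY_OP + → 9 + 252 = 261. Stack: [261]
STORE_FAST s → s=261. Stack: []
LOAD_FAST_LOAD_FAST s,a → push 261,20. Stack: [261, 20]
COMPARE_OP bool(<=) → 261 vs 20 = False. Stack: [False]
POP_JUMP_IF_FALSE → pop False; jump. Stack: []
LOAD_FAST_LOAD_FAST s,u → push 261,252. Stack: [261, 252]
BINARY_OP // → 261 // 252 = 1. Stack: [1]
STORE_FAST r → r=1. Stack: []
LOAD_FAST r → push 1. Stack: [1]
RETURN_VALUE → return 1.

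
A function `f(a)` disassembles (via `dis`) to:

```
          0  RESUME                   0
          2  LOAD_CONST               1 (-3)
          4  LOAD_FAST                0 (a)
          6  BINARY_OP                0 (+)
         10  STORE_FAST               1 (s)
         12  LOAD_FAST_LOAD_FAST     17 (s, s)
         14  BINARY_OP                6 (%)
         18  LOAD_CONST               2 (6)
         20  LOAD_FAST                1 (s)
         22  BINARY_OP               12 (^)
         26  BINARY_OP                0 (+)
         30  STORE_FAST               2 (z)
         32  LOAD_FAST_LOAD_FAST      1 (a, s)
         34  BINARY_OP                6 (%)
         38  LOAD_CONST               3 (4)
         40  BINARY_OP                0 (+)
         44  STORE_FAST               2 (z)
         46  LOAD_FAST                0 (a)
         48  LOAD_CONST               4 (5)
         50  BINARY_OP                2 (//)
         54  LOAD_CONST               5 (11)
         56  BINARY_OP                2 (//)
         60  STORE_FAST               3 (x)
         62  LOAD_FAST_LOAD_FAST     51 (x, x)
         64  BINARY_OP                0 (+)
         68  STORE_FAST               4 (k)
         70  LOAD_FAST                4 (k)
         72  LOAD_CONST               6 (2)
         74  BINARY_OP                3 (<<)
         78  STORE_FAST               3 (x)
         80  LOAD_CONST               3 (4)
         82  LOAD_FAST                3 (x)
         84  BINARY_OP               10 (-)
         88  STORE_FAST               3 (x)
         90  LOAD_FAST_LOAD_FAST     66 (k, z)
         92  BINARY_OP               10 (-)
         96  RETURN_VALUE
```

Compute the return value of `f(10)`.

LOAD_CONST → push -3. Stack: [-3]
LOAD_FAST a → push 10. Stack: [-3, 10]
BINARY_OP + → -3 + 10 = 7. Stack: [7]
STORE_FAST s → s=7. Stack: []
LOAD_FAST_LOAD_FAST s,s → push 7,7. Stack: [7, 7]
BINARY_OP % → 7 % 7 = 0. Stack: [0]
LOAD_CONST → push 6. Stack: [0, 6]
LOAD_FAST s → push 7. Stack: [0, 6, 7]
BINARY_OP ^ → 6 ^ 7 = 1. Stack: [0, 1]
BINARY_OP + → 0 + 1 = 1. Stack: [1]
STORE_FAST z → z=1. Stack: []
LOAD_FAST_LOAD_FAST a,s → push 10,7. Stack: [10, 7]
BINARY_OP % → 10 % 7 = 3. Stack: [3]
LOAD_CONST → push 4. Stack: [3, 4]
BINARY_OP + → 3 + 4 = 7. Stack: [7]
STORE_FAST z → z=7. Stack: []
LOAD_FAST a → push 10. Stack: [10]
LOAD_CONST → push 5. Stack: [10, 5]
BINARY_OP // → 10 // 5 = 2. Stack: [2]
LOAD_CONST → push 11. Stack: [2, 11]
BINARY_OP // → 2 // 11 = 0. Stack: [0]
STORE_FAST x → x=0. Stack: []
LOAD_FAST_LOAD_FAST x,x → push 0,0. Stack: [0, 0]
BINARY_OP + → 0 + 0 = 0. Stack: [0]
STORE_FAST k → k=0. Stack: []
LOAD_FAST k → push 0. Stack: [0]
LOAD_CONST → push 2. Stack: [0, 2]
BINARY_OP << → 0 << 2 = 0. Stack: [0]
STORE_FAST x → x=0. Stack: []
LOAD_CONST → push 4. Stack: [4]
LOAD_FAST x → push 0. Stack: [4, 0]
BINARY_OP - → 4 - 0 = 4. Stack: [4]
STORE_FAST x → x=4. Stack: []
LOAD_FAST_LOAD_FAST k,z → push 0,7. Stack: [0, 7]
BINARY_OP - → 0 - 7 = -7. Stack: [-7]
RETURN_VALUE → return -7.

-7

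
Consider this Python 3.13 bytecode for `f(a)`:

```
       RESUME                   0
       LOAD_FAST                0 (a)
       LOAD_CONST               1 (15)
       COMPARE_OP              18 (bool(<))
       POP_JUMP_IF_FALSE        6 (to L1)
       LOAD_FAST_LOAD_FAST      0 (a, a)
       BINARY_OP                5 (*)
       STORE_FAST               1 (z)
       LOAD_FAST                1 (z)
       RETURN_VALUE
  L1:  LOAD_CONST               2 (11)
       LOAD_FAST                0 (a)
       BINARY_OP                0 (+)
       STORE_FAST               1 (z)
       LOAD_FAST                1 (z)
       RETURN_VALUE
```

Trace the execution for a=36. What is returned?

47

LOAD_FAST a → push 36. Stack: [36]
LOAD_CONST → push 15. Stack: [36, 15]
COMPARE_OP bool(<) → 36 vs 15 = False. Stack: [False]
POP_JUMP_IF_FALSE → pop False; jump. Stack: []
LOAD_CONST → push 11. Stack: [11]
LOAD_FAST a → push 36. Stack: [11, 36]
BINARY_OP + → 11 + 36 = 47. Stack: [47]
STORE_FAST z → z=47. Stack: []
LOAD_FAST z → push 47. Stack: [47]
RETURN_VALUE → return 47.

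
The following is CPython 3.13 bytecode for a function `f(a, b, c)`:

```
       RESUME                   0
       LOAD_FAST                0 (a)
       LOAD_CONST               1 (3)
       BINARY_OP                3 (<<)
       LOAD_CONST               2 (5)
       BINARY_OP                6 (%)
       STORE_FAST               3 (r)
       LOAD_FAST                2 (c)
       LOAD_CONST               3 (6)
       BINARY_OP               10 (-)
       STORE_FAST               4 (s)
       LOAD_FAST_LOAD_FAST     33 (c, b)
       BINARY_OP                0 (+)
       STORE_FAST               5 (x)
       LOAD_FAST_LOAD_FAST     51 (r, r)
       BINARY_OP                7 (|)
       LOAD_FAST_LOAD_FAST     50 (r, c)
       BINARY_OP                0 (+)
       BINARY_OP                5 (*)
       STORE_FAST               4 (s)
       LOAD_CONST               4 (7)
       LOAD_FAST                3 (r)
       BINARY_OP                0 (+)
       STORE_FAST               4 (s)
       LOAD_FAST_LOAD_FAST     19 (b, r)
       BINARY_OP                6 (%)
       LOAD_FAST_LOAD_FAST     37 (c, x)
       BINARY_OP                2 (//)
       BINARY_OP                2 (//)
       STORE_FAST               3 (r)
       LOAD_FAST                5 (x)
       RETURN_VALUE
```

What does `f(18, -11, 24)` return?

13

LOAD_FAST a → push 18. Stack: [18]
LOAD_CONST → push 3. Stack: [18, 3]
BINARY_OP << → 18 << 3 = 144. Stack: [144]
LOAD_CONST → push 5. Stack: [144, 5]
BINARY_OP % → 144 % 5 = 4. Stack: [4]
STORE_FAST r → r=4. Stack: []
LOAD_FAST c → push 24. Stack: [24]
LOAD_CONST → push 6. Stack: [24, 6]
BINARY_OP - → 24 - 6 = 18. Stack: [18]
STORE_FAST s → s=18. Stack: []
LOAD_FAST_LOAD_FAST c,b → push 24,-11. Stack: [24, -11]
BINARY_OP + → 24 + -11 = 13. Stack: [13]
STORE_FAST x → x=13. Stack: []
LOAD_FAST_LOAD_FAST r,r → push 4,4. Stack: [4, 4]
BINARY_OP | → 4 | 4 = 4. Stack: [4]
LOAD_FAST_LOAD_FAST r,c → push 4,24. Stack: [4, 4, 24]
BINARY_OP + → 4 + 24 = 28. Stack: [4, 28]
BINARY_OP * → 4 * 28 = 112. Stack: [112]
STORE_FAST s → s=112. Stack: []
LOAD_CONST → push 7. Stack: [7]
LOAD_FAST r → push 4. Stack: [7, 4]
BINARY_OP + → 7 + 4 = 11. Stack: [11]
STORE_FAST s → s=11. Stack: []
LOAD_FAST_LOAD_FAST b,r → push -11,4. Stack: [-11, 4]
BINARY_OP % → -11 % 4 = 1. Stack: [1]
LOAD_FAST_LOAD_FAST c,x → push 24,13. Stack: [1, 24, 13]
BINARY_OP // → 24 // 13 = 1. Stack: [1, 1]
BINARY_OP // → 1 // 1 = 1. Stack: [1]
STORE_FAST r → r=1. Stack: []
LOAD_FAST x → push 13. Stack: [13]
RETURN_VALUE → return 13.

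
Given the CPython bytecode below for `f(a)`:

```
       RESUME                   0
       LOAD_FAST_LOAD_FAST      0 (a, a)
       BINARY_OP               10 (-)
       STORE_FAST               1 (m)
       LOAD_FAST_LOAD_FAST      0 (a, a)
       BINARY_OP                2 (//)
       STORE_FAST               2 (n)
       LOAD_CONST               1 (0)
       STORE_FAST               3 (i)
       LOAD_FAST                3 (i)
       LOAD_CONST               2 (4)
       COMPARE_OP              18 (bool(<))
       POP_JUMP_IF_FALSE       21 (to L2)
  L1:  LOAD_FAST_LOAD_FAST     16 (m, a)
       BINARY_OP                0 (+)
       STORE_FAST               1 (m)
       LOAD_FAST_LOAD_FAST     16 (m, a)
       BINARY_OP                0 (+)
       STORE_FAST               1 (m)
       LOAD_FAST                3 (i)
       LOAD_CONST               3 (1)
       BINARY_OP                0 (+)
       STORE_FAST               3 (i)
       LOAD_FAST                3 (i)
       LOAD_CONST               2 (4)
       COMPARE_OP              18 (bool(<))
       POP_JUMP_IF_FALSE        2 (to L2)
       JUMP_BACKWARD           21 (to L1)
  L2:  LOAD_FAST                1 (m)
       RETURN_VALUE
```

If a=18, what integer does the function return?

144

LOAD_FAST_LOAD_FAST a,a → push 18,18
BINARY_OP - → 18 - 18 = 0
STORE_FAST m → m=0
LOAD_FAST_LOAD_FAST a,a → push 18,18
BINARY_OP // → 18 // 18 = 1
STORE_FAST n → n=1
LOAD_CONST → push 0
STORE_FAST i → i=0
LOAD_FAST i → push 0
LOAD_CONST → push 4
COMPARE_OP bool(<) → 0 vs 4 = True
POP_JUMP_IF_FALSE → pop True; no jump
LOAD_FAST_LOAD_FAST m,a → push 0,18
BINARY_OP + → 0 + 18 = 18
STORE_FAST m → m=18
LOAD_FAST_LOAD_FAST m,a → push 18,18
BINARY_OP + → 18 + 18 = 36
STORE_FAST m → m=36
LOAD_FAST i → push 0
LOAD_CONST → push 1
BINARY_OP + → 0 + 1 = 1
STORE_FAST i → i=1
LOAD_FAST i → push 1
LOAD_CONST → push 4
COMPARE_OP bool(<) → 1 vs 4 = True
POP_JUMP_IF_FALSE → pop True; no jump
LOAD_FAST_LOAD_FAST m,a → push 36,18
BINARY_OP + → 36 + 18 = 54
STORE_FAST m → m=54
LOAD_FAST_LOAD_FAST m,a → push 54,18
BINARY_OP + → 54 + 18 = 72
STORE_FAST m → m=72
LOAD_FAST i → push 1
LOAD_CONST → push 1
BINARY_OP + → 1 + 1 = 2
STORE_FAST i → i=2
LOAD_FAST i → push 2
LOAD_CONST → push 4
COMPARE_OP bool(<) → 2 vs 4 = True
POP_JUMP_IF_FALSE → pop True; no jump
LOAD_FAST_LOAD_FAST m,a → push 72,18
BINARY_OP + → 72 + 18 = 90
STORE_FAST m → m=90
LOAD_FAST_LOAD_FAST m,a → push 90,18
BINARY_OP + → 90 + 18 = 108
STORE_FAST m → m=108
LOAD_FAST i → push 2
LOAD_CONST → push 1
BINARY_OP + → 2 + 1 = 3
STORE_FAST i → i=3
LOAD_FAST i → push 3
LOAD_CONST → push 4
COMPARE_OP bool(<) → 3 vs 4 = True
POP_JUMP_IF_FALSE → pop True; no jump
LOAD_FAST_LOAD_FAST m,a → push 108,18
BINARY_OP + → 108 + 18 = 126
STORE_FAST m → m=126
LOAD_FAST_LOAD_FAST m,a → push 126,18
BINARY_OP + → 126 + 18 = 144
STORE_FAST m → m=144
LOAD_FAST i → push 3
LOAD_CONST → push 1
BINARY_OP + → 3 + 1 = 4
STORE_FAST i → i=4
LOAD_FAST i → push 4
LOAD_CONST → push 4
COMPARE_OP bool(<) → 4 vs 4 = False
POP_JUMP_IF_FALSE → pop False; jump
LOAD_FAST m → push 144
RETURN_VALUE → return 144.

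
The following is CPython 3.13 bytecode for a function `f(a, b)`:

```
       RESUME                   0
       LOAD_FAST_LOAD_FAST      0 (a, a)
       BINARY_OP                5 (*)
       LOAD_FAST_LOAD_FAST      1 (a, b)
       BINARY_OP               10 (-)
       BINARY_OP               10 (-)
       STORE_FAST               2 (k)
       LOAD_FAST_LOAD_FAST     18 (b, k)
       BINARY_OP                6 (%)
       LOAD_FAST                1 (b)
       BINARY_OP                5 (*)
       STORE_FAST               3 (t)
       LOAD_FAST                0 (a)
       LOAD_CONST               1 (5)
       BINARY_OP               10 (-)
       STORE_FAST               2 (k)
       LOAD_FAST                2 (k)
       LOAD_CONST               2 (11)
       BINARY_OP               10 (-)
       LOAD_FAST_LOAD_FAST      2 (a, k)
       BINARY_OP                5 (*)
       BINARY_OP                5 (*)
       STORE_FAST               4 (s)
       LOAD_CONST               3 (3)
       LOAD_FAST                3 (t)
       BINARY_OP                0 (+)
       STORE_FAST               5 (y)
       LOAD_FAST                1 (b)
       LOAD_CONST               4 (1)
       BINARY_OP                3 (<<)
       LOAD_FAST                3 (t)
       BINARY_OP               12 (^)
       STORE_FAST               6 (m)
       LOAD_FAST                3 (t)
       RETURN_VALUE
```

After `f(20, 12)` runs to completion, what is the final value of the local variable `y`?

147

LOAD_FAST_LOAD_FAST a,a → push 20,20. Stack: [20, 20]
BINARY_OP * → 20 * 20 = 400. Stack: [400]
LOAD_FAST_LOAD_FAST a,b → push 20,12. Stack: [400, 20, 12]
BINARY_OP - → 20 - 12 = 8. Stack: [400, 8]
BINARY_OP - → 400 - 8 = 392. Stack: [392]
STORE_FAST k → k=392. Stack: []
LOAD_FAST_LOAD_FAST b,k → push 12,392. Stack: [12, 392]
BINARY_OP % → 12 % 392 = 12. Stack: [12]
LOAD_FAST b → push 12. Stack: [12, 12]
BINARY_OP * → 12 * 12 = 144. Stack: [144]
STORE_FAST t → t=144. Stack: []
LOAD_FAST a → push 20. Stack: [20]
LOAD_CONST → push 5. Stack: [20, 5]
BINARY_OP - → 20 - 5 = 15. Stack: [15]
STORE_FAST k → k=15. Stack: []
LOAD_FAST k → push 15. Stack: [15]
LOAD_CONST → push 11. Stack: [15, 11]
BINARY_OP - → 15 - 11 = 4. Stack: [4]
LOAD_FAST_LOAD_FAST a,k → push 20,15. Stack: [4, 20, 15]
BINARY_OP * → 20 * 15 = 300. Stack: [4, 300]
BINARY_OP * → 4 * 300 = 1200. Stack: [1200]
STORE_FAST s → s=1200. Stack: []
LOAD_CONST → push 3. Stack: [3]
LOAD_FAST t → push 144. Stack: [3, 144]
BINARY_OP + → 3 + 144 = 147. Stack: [147]
STORE_FAST y → y=147. Stack: []
LOAD_FAST b → push 12. Stack: [12]
LOAD_CONST → push 1. Stack: [12, 1]
BINARY_OP << → 12 << 1 = 24. Stack: [24]
LOAD_FAST t → push 144. Stack: [24, 144]
BINARY_OP ^ → 24 ^ 144 = 136. Stack: [136]
STORE_FAST m → m=136. Stack: []
LOAD_FAST t → push 144. Stack: [144]
RETURN_VALUE → return 144.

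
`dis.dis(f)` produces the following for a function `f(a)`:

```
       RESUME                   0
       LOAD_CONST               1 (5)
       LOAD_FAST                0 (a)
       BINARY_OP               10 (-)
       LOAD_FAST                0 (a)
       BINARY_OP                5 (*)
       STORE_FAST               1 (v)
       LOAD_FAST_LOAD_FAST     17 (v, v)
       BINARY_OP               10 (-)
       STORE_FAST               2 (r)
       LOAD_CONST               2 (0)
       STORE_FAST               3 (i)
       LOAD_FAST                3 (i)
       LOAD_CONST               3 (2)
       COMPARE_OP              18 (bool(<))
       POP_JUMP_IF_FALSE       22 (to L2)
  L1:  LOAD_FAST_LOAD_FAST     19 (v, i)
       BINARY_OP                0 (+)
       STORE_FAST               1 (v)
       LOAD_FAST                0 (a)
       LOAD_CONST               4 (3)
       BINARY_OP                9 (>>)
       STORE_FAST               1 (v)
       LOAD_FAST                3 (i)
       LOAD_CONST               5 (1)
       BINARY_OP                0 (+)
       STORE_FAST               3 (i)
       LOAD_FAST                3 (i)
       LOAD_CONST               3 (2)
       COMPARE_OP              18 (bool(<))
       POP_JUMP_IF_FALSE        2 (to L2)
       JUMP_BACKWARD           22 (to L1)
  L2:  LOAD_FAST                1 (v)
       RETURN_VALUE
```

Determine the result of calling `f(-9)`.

LOAD_CONST → push 5. Stack: [5]
LOAD_FAST a → push -9. Stack: [5, -9]
BINARY_OP - → 5 - -9 = 14. Stack: [14]
LOAD_FAST a → push -9. Stack: [14, -9]
BINARY_OP * → 14 * -9 = -126. Stack: [-126]
STORE_FAST v → v=-126. Stack: []
LOAD_FAST_LOAD_FAST v,v → push -126,-126. Stack: [-126, -126]
BINARY_OP - → -126 - -126 = 0. Stack: [0]
STORE_FAST r → r=0. Stack: []
LOAD_CONST → push 0. Stack: [0]
STORE_FAST i → i=0. Stack: []
LOAD_FAST i → push 0. Stack: [0]
LOAD_CONST → push 2. Stack: [0, 2]
COMPARE_OP bool(<) → 0 vs 2 = True. Stack: [True]
POP_JUMP_IF_FALSE → pop True; no jump. Stack: []
LOAD_FAST_LOAD_FAST v,i → push -126,0. Stack: [-126, 0]
BINARY_OP + → -126 + 0 = -126. Stack: [-126]
STORE_FAST v → v=-126. Stack: []
LOAD_FAST a → push -9. Stack: [-9]
LOAD_CONST → push 3. Stack: [-9, 3]
BINARY_OP >> → -9 >> 3 = -2. Stack: [-2]
STORE_FAST v → v=-2. Stack: []
LOAD_FAST i → push 0. Stack: [0]
LOAD_CONST → push 1. Stack: [0, 1]
BINARY_OP + → 0 + 1 = 1. Stack: [1]
STORE_FAST i → i=1. Stack: []
LOAD_FAST i → push 1. Stack: [1]
LOAD_CONST → push 2. Stack: [1, 2]
COMPARE_OP bool(<) → 1 vs 2 = True. Stack: [True]
POP_JUMP_IF_FALSE → pop True; no jump. Stack: []
LOAD_FAST_LOAD_FAST v,i → push -2,1. Stack: [-2, 1]
BINARY_OP + → -2 + 1 = -1. Stack: [-1]
STORE_FAST v → v=-1. Stack: []
LOAD_FAST a → push -9. Stack: [-9]
LOAD_CONST → push 3. Stack: [-9, 3]
BINARY_OP >> → -9 >> 3 = -2. Stack: [-2]
STORE_FAST v → v=-2. Stack: []
LOAD_FAST i → push 1. Stack: [1]
LOAD_CONST → push 1. Stack: [1, 1]
BINARY_OP + → 1 + 1 = 2. Stack: [2]
STORE_FAST i → i=2. Stack: []
LOAD_FAST i → push 2. Stack: [2]
LOAD_CONST → push 2. Stack: [2, 2]
COMPARE_OP bool(<) → 2 vs 2 = False. Stack: [False]
POP_JUMP_IF_FALSE → pop False; jump. Stack: []
LOAD_FAST v → push -2. Stack: [-2]
RETURN_VALUE → return -2.

-2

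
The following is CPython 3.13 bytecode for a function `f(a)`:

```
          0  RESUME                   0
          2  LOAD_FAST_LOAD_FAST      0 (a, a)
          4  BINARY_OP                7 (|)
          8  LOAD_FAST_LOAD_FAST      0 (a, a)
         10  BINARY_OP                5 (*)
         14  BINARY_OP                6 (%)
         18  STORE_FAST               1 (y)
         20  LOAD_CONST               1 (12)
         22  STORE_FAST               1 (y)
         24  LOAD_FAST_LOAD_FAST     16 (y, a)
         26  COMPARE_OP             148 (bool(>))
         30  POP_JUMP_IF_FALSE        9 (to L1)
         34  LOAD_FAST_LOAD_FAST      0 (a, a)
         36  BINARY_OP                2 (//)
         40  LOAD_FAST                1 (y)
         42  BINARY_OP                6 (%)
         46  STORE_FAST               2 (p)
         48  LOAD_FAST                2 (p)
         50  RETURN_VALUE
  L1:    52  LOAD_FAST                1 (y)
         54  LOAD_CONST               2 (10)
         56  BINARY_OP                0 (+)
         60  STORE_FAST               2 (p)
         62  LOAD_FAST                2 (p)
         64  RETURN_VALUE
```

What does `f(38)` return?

22

LOAD_FAST_LOAD_FAST a,a → push 38,38. Stack: [38, 38]
BINARY_OP | → 38 | 38 = 38. Stack: [38]
LOAD_FAST_LOAD_FAST a,a → push 38,38. Stack: [38, 38, 38]
BINARY_OP * → 38 * 38 = 1444. Stack: [38, 1444]
BINARY_OP % → 38 % 1444 = 38. Stack: [38]
STORE_FAST y → y=38. Stack: []
LOAD_CONST → push 12. Stack: [12]
STORE_FAST y → y=12. Stack: []
LOAD_FAST_LOAD_FAST y,a → push 12,38. Stack: [12, 38]
COMPARE_OP bool(>) → 12 vs 38 = False. Stack: [False]
POP_JUMP_IF_FALSE → pop False; jump. Stack: []
LOAD_FAST y → push 12. Stack: [12]
LOAD_CONST → push 10. Stack: [12, 10]
BINARY_OP + → 12 + 10 = 22. Stack: [22]
STORE_FAST p → p=22. Stack: []
LOAD_FAST p → push 22. Stack: [22]
RETURN_VALUE → return 22.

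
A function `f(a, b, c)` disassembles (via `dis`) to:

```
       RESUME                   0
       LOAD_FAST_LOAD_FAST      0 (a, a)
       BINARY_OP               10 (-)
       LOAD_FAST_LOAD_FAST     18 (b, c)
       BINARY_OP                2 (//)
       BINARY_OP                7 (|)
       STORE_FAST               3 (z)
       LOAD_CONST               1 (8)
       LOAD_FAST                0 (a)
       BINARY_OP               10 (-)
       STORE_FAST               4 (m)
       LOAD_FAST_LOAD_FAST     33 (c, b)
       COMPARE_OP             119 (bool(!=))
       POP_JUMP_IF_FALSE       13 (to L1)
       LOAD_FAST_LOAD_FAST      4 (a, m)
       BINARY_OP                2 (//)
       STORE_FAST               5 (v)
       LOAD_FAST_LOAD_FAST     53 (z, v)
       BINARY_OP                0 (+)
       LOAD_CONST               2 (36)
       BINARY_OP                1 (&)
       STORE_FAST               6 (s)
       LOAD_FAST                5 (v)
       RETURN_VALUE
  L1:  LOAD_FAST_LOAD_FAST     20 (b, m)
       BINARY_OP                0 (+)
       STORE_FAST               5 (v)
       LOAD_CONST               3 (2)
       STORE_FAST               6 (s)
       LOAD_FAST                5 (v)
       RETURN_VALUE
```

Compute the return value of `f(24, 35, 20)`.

LOAD_FAST_LOAD_FAST a,a → push 24,24. Stack: [24, 24]
BINARY_OP - → 24 - 24 = 0. Stack: [0]
LOAD_FAST_LOAD_FAST b,c → push 35,20. Stack: [0, 35, 20]
BINARY_OP // → 35 // 20 = 1. Stack: [0, 1]
BINARY_OP | → 0 | 1 = 1. Stack: [1]
STORE_FAST z → z=1. Stack: []
LOAD_CONST → push 8. Stack: [8]
LOAD_FAST a → push 24. Stack: [8, 24]
BINARY_OP - → 8 - 24 = -16. Stack: [-16]
STORE_FAST m → m=-16. Stack: []
LOAD_FAST_LOAD_FAST c,b → push 20,35. Stack: [20, 35]
COMPARE_OP bool(!=) → 20 vs 35 = True. Stack: [True]
POP_JUMP_IF_FALSE → pop True; no jump. Stack: []
LOAD_FAST_LOAD_FAST a,m → push 24,-16. Stack: [24, -16]
BINARY_OP // → 24 // -16 = -2. Stack: [-2]
STORE_FAST v → v=-2. Stack: []
LOAD_FAST_LOAD_FAST z,v → push 1,-2. Stack: [1, -2]
BINARY_OP + → 1 + -2 = -1. Stack: [-1]
LOAD_CONST → push 36. Stack: [-1, 36]
BINARY_OP & → -1 & 36 = 36. Stack: [36]
STORE_FAST s → s=36. Stack: []
LOAD_FAST v → push -2. Stack: [-2]
RETURN_VALUE → return -2.

-2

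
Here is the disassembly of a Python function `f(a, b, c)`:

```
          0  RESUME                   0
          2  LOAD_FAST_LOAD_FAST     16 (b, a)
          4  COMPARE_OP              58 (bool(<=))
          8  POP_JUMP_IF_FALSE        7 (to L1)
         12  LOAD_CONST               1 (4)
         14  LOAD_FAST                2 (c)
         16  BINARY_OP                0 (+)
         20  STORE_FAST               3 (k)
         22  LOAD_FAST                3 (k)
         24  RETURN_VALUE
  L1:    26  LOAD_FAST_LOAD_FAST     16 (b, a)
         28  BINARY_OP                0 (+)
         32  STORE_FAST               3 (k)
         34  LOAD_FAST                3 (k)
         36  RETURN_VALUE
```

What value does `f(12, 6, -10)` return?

LOAD_FAST_LOAD_FAST b,a → push 6,12. Stack: [6, 12]
COMPARE_OP bool(<=) → 6 vs 12 = True. Stack: [True]
POP_JUMP_IF_FALSE → pop True; no jump. Stack: []
LOAD_CONST → push 4. Stack: [4]
LOAD_FAST c → push -10. Stack: [4, -10]
BINARY_OP + → 4 + -10 = -6. Stack: [-6]
STORE_FAST k → k=-6. Stack: []
LOAD_FAST k → push -6. Stack: [-6]
RETURN_VALUE → return -6.

-6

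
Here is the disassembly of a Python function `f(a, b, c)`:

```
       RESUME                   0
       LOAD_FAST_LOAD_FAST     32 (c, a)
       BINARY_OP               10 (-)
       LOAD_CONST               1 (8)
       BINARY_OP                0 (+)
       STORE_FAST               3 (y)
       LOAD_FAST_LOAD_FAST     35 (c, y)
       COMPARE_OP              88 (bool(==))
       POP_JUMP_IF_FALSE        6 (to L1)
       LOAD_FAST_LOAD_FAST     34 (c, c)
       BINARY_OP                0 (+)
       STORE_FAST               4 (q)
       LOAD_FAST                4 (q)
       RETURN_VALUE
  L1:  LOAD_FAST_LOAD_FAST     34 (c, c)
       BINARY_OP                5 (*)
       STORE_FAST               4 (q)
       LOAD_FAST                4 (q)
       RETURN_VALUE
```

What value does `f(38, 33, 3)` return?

LOAD_FAST_LOAD_FAST c,a → push 3,38. Stack: [3, 38]
BINARY_OP - → 3 - 38 = -35. Stack: [-35]
LOAD_CONST → push 8. Stack: [-35, 8]
BINARY_OP + → -35 + 8 = -27. Stack: [-27]
STORE_FAST y → y=-27. Stack: []
LOAD_FAST_LOAD_FAST c,y → push 3,-27. Stack: [3, -27]
COMPARE_OP bool(==) → 3 vs -27 = False. Stack: [False]
POP_JUMP_IF_FALSE → pop False; jump. Stack: []
LOAD_FAST_LOAD_FAST c,c → push 3,3. Stack: [3, 3]
BINARY_OP * → 3 * 3 = 9. Stack: [9]
STORE_FAST q → q=9. Stack: []
LOAD_FAST q → push 9. Stack: [9]
RETURN_VALUE → return 9.

9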